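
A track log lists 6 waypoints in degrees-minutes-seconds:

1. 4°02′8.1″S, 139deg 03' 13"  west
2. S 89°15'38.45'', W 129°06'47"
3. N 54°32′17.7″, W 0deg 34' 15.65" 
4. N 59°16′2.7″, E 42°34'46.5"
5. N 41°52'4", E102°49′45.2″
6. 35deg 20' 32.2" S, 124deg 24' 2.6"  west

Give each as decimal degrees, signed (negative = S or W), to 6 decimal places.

Point 1:
  Latitude: 2′ + 8.1″ = 2.13500′; 4 + 2.13500/60 = 4.0355833
  S → negative
  Longitude: 3′ + 13″ = 3.21667′; 139 + 3.21667/60 = 139.0536111
  W → negative
Point 2:
  φ: 89° + 15/60 + 38.45/3600 = 89 + 0.250000 + 0.010681 = 89.2606806
  hemisphere S, so the sign is −
  λ: 6′ + 47″ = 6.78333′; 129 + 6.78333/60 = 129.1130556
  hemisphere W, so the sign is −
Point 3:
  Latitude: 54 + 32/60 + 17.7/3600 = 54.5382500
  N ⇒ keep positive
  Lon: 34′ + 15.65″ = 34.26083′; 0 + 34.26083/60 = 0.5710139
  W → negative
Point 4:
  Latitude: 16′ + 2.7″ = 16.04500′; 59 + 16.04500/60 = 59.2674167
  N → positive
  Longitude: 42 + 34/60 + 46.5/3600 = 42.5795833
  E ⇒ keep positive
Point 5:
  φ: 41° + 52/60 + 4/3600 = 41 + 0.866667 + 0.001111 = 41.8677778
  N ⇒ keep positive
  λ: 102 + 49/60 + 45.2/3600 = 102.8292222
  E → positive
Point 6:
  Latitude: 20′ + 32.2″ = 20.53667′; 35 + 20.53667/60 = 35.3422778
  S → negative
  Longitude: 124° + 24/60 + 2.6/3600 = 124 + 0.400000 + 0.000722 = 124.4007222
  hemisphere W, so the sign is −

1. -4.035583, -139.053611
2. -89.260681, -129.113056
3. 54.538250, -0.571014
4. 59.267417, 42.579583
5. 41.867778, 102.829222
6. -35.342278, -124.400722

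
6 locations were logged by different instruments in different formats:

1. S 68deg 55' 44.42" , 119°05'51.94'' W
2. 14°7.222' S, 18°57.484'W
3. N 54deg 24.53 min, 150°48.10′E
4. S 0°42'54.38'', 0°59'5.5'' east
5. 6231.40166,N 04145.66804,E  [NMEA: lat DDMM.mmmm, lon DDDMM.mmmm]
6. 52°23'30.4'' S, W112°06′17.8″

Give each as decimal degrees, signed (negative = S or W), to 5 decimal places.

1. -68.92901, -119.09776
2. -14.12037, -18.95807
3. 54.40883, 150.80167
4. -0.71511, 0.98486
5. 62.52336, 41.76113
6. -52.39178, -112.10494

Point 1:
  Lat: 55′ + 44.42″ = 55.74033′; 68 + 55.74033/60 = 68.929006
  S → negative
  Lon: 119 + 5/60 + 51.94/3600 = 119.097761
  W ⇒ negate
Point 2:
  Latitude: 7.222′ = 0.120367°; total 14.120367
  S → negative
  λ: 57.484′ = 0.958067°; total 18.958067
  W → negative
Point 3:
  Latitude: 24.53′ = 0.408833°; total 54.408833
  N ⇒ keep positive
  λ: 48.1′ = 0.801667°; total 150.801667
  E ⇒ keep positive
Point 4:
  Latitude: 0 + 42/60 + 54.38/3600 = 0.715106
  S ⇒ negate
  λ: 0 + 59/60 + 5.5/3600 = 0.984861
  E ⇒ keep positive
Point 5:
  Latitude: split at 2 digits → 62° and 31.40166′; 62 + 31.40166/60 = 62.523361
  N → positive
  Longitude: split at 3 digits → 041° and 45.66804′; 41 + 45.66804/60 = 41.761134
  E ⇒ keep positive
Point 6:
  Lat: 23′ + 30.4″ = 23.50667′; 52 + 23.50667/60 = 52.391778
  hemisphere S, so the sign is −
  Longitude: 112 + 6/60 + 17.8/3600 = 112.104944
  hemisphere W, so the sign is −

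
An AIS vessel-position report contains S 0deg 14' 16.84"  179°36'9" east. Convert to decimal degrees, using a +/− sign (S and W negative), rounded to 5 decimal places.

φ: 0° + 14/60 + 16.84/3600 = 0 + 0.233333 + 0.004678 = 0.238011
hemisphere S, so the sign is −
λ: 179 + 36/60 + 9/3600 = 179.602500
E ⇒ keep positive

-0.23801, 179.60250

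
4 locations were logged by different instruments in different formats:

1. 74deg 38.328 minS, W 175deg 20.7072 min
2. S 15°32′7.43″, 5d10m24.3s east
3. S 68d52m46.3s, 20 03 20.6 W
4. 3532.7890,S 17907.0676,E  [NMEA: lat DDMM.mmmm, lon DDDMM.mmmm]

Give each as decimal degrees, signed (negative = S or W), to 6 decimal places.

Point 1:
  φ: 74 + 38.328/60 = 74.6388000
  S ⇒ negate
  Lon: 20.7072′ = 0.345120°; total 175.3451200
  W → negative
Point 2:
  Lat: 15° + 32/60 + 7.43/3600 = 15 + 0.533333 + 0.002064 = 15.5353972
  S → negative
  Longitude: 5 + 10/60 + 24.3/3600 = 5.1734167
  E ⇒ keep positive
Point 3:
  φ: 68 + 52/60 + 46.3/3600 = 68.8795278
  hemisphere S, so the sign is −
  λ: 20° + 3/60 + 20.6/3600 = 20 + 0.050000 + 0.005722 = 20.0557222
  hemisphere W, so the sign is −
Point 4:
  φ: split at 2 digits → 35° and 32.789′; 35 + 32.789/60 = 35.5464833
  hemisphere S, so the sign is −
  Lon: split at 3 digits → 179° and 7.0676′; 179 + 7.0676/60 = 179.1177933
  E → positive

1. -74.638800, -175.345120
2. -15.535397, 5.173417
3. -68.879528, -20.055722
4. -35.546483, 179.117793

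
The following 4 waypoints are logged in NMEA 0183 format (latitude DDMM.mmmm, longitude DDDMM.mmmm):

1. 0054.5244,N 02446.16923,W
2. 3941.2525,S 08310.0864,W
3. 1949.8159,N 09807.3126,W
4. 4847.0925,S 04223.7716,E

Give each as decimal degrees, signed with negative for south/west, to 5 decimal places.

1. 0.90874, -24.76949
2. -39.68754, -83.16811
3. 19.83027, -98.12188
4. -48.78488, 42.39619

Point 1:
  Lat: degrees = first 2 digits = 0, minutes = 54.5244; 0 + 54.5244/60 = 0.908740
  N → positive
  Longitude: degrees = first 3 digits = 24, minutes = 46.16923; 24 + 46.16923/60 = 24.769487
  W → negative
Point 2:
  φ: degrees = first 2 digits = 39, minutes = 41.2525; 39 + 41.2525/60 = 39.687542
  S ⇒ negate
  Longitude: split at 3 digits → 083° and 10.0864′; 83 + 10.0864/60 = 83.168107
  W ⇒ negate
Point 3:
  φ: split at 2 digits → 19° and 49.8159′; 19 + 49.8159/60 = 19.830265
  N ⇒ keep positive
  λ: split at 3 digits → 098° and 7.3126′; 98 + 7.3126/60 = 98.121877
  W → negative
Point 4:
  Latitude: split at 2 digits → 48° and 47.0925′; 48 + 47.0925/60 = 48.784875
  hemisphere S, so the sign is −
  Longitude: degrees = first 3 digits = 42, minutes = 23.7716; 42 + 23.7716/60 = 42.396193
  E ⇒ keep positive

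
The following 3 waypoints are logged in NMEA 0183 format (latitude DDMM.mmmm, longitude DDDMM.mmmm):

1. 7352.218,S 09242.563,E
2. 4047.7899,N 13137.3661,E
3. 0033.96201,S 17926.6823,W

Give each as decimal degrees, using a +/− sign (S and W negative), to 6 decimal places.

Point 1:
  Latitude: split at 2 digits → 73° and 52.218′; 73 + 52.218/60 = 73.8703000
  hemisphere S, so the sign is −
  λ: degrees = first 3 digits = 92, minutes = 42.563; 92 + 42.563/60 = 92.7093833
  E ⇒ keep positive
Point 2:
  Lat: degrees = first 2 digits = 40, minutes = 47.7899; 40 + 47.7899/60 = 40.7964983
  N ⇒ keep positive
  Lon: split at 3 digits → 131° and 37.3661′; 131 + 37.3661/60 = 131.6227683
  E → positive
Point 3:
  Latitude: split at 2 digits → 00° and 33.96201′; 0 + 33.96201/60 = 0.5660335
  S ⇒ negate
  λ: split at 3 digits → 179° and 26.6823′; 179 + 26.6823/60 = 179.4447050
  W → negative

1. -73.870300, 92.709383
2. 40.796498, 131.622768
3. -0.566034, -179.444705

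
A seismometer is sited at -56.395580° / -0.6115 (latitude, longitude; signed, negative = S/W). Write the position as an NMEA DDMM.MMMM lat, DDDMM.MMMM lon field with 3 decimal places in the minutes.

Latitude is negative → S; |value| = 56.395580
Lat: fractional part 0.395580 → 23.73480 minutes
Longitude is negative → W; |value| = 0.611500
λ: 0° + 0.611500 × 60 = 0° 36.69000′

5623.735,S / 00036.690,W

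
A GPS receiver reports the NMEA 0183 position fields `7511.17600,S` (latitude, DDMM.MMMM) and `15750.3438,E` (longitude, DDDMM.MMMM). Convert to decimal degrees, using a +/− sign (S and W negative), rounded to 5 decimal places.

-75.18627, 157.83906

Lat: split at 2 digits → 75° and 11.176′; 75 + 11.176/60 = 75.186267
S → negative
Longitude: split at 3 digits → 157° and 50.3438′; 157 + 50.3438/60 = 157.839063
E → positive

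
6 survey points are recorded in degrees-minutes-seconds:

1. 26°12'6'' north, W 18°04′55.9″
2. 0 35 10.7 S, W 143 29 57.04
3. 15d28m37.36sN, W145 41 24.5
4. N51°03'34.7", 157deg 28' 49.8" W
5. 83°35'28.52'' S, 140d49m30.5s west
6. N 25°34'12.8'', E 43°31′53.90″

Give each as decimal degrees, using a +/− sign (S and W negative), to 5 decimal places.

1. 26.20167, -18.08219
2. -0.58631, -143.49918
3. 15.47704, -145.69014
4. 51.05964, -157.48050
5. -83.59126, -140.82514
6. 25.57022, 43.53164

Point 1:
  Lat: 12′ + 6″ = 12.10000′; 26 + 12.10000/60 = 26.201667
  N ⇒ keep positive
  λ: 18° + 4/60 + 55.9/3600 = 18 + 0.066667 + 0.015528 = 18.082194
  W ⇒ negate
Point 2:
  Latitude: 0 + 35/60 + 10.7/3600 = 0.586306
  hemisphere S, so the sign is −
  Lon: 29′ + 57.04″ = 29.95067′; 143 + 29.95067/60 = 143.499178
  W → negative
Point 3:
  Lat: 28′ + 37.36″ = 28.62267′; 15 + 28.62267/60 = 15.477044
  N → positive
  λ: 41′ + 24.5″ = 41.40833′; 145 + 41.40833/60 = 145.690139
  hemisphere W, so the sign is −
Point 4:
  φ: 3′ + 34.7″ = 3.57833′; 51 + 3.57833/60 = 51.059639
  N ⇒ keep positive
  λ: 28′ + 49.8″ = 28.83000′; 157 + 28.83000/60 = 157.480500
  W ⇒ negate
Point 5:
  Lat: 83 + 35/60 + 28.52/3600 = 83.591256
  hemisphere S, so the sign is −
  Longitude: 49′ + 30.5″ = 49.50833′; 140 + 49.50833/60 = 140.825139
  W ⇒ negate
Point 6:
  φ: 34′ + 12.8″ = 34.21333′; 25 + 34.21333/60 = 25.570222
  N ⇒ keep positive
  Lon: 43° + 31/60 + 53.9/3600 = 43 + 0.516667 + 0.014972 = 43.531639
  E → positive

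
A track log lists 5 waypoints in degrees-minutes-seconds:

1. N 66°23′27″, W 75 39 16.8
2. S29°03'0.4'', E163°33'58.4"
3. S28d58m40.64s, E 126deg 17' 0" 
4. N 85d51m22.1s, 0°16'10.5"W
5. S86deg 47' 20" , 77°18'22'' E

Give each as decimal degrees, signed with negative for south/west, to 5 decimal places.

1. 66.39083, -75.65467
2. -29.05011, 163.56622
3. -28.97796, 126.28333
4. 85.85614, -0.26958
5. -86.78889, 77.30611

Point 1:
  φ: 23′ + 27″ = 23.45000′; 66 + 23.45000/60 = 66.390833
  N → positive
  Longitude: 39′ + 16.8″ = 39.28000′; 75 + 39.28000/60 = 75.654667
  hemisphere W, so the sign is −
Point 2:
  φ: 29 + 3/60 + 0.4/3600 = 29.050111
  hemisphere S, so the sign is −
  Lon: 33′ + 58.4″ = 33.97333′; 163 + 33.97333/60 = 163.566222
  E → positive
Point 3:
  φ: 28 + 58/60 + 40.64/3600 = 28.977956
  S ⇒ negate
  Longitude: 17′ + 0″ = 17.00000′; 126 + 17.00000/60 = 126.283333
  E ⇒ keep positive
Point 4:
  φ: 85 + 51/60 + 22.1/3600 = 85.856139
  N → positive
  Longitude: 0 + 16/60 + 10.5/3600 = 0.269583
  W ⇒ negate
Point 5:
  Lat: 86° + 47/60 + 20/3600 = 86 + 0.783333 + 0.005556 = 86.788889
  S ⇒ negate
  Lon: 77 + 18/60 + 22/3600 = 77.306111
  E ⇒ keep positive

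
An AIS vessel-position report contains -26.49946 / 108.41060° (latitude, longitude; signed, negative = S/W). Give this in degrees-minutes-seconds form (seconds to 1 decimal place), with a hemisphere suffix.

Latitude is negative → S; |value| = 26.499460
Lat: whole degrees 26; 29.96760′ → 29′ and 58.056″
λ: 0.410600° → 24.63600′; 0.63600 × 60 = 38.160″

26°29′58.1″ S, 108°24′38.2″ E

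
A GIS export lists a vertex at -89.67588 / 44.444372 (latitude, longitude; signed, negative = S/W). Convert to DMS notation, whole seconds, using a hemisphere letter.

89°40′33″ S, 44°26′40″ E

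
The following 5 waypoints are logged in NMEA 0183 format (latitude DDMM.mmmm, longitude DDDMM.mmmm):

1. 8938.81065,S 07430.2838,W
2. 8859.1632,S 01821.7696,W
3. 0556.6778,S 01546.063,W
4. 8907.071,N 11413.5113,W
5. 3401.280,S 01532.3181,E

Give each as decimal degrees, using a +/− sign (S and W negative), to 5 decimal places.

1. -89.64684, -74.50473
2. -88.98605, -18.36283
3. -5.94463, -15.76772
4. 89.11785, -114.22519
5. -34.02133, 15.53864

Point 1:
  Lat: degrees = first 2 digits = 89, minutes = 38.81065; 89 + 38.81065/60 = 89.646844
  hemisphere S, so the sign is −
  Lon: split at 3 digits → 074° and 30.2838′; 74 + 30.2838/60 = 74.504730
  W ⇒ negate
Point 2:
  φ: split at 2 digits → 88° and 59.1632′; 88 + 59.1632/60 = 88.986053
  S ⇒ negate
  Lon: split at 3 digits → 018° and 21.7696′; 18 + 21.7696/60 = 18.362827
  W → negative
Point 3:
  φ: degrees = first 2 digits = 5, minutes = 56.6778; 5 + 56.6778/60 = 5.944630
  S ⇒ negate
  Longitude: degrees = first 3 digits = 15, minutes = 46.063; 15 + 46.063/60 = 15.767717
  hemisphere W, so the sign is −
Point 4:
  Lat: split at 2 digits → 89° and 7.071′; 89 + 7.071/60 = 89.117850
  N → positive
  Longitude: split at 3 digits → 114° and 13.5113′; 114 + 13.5113/60 = 114.225188
  W → negative
Point 5:
  φ: degrees = first 2 digits = 34, minutes = 1.28; 34 + 1.28/60 = 34.021333
  S ⇒ negate
  λ: split at 3 digits → 015° and 32.3181′; 15 + 32.3181/60 = 15.538635
  E → positive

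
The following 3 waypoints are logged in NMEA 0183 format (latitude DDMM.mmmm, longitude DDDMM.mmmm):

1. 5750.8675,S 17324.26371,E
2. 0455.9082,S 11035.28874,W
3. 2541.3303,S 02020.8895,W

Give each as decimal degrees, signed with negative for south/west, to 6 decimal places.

Point 1:
  Latitude: split at 2 digits → 57° and 50.8675′; 57 + 50.8675/60 = 57.8477917
  S → negative
  Lon: degrees = first 3 digits = 173, minutes = 24.26371; 173 + 24.26371/60 = 173.4043952
  E ⇒ keep positive
Point 2:
  Latitude: split at 2 digits → 04° and 55.9082′; 4 + 55.9082/60 = 4.9318033
  S → negative
  Longitude: degrees = first 3 digits = 110, minutes = 35.28874; 110 + 35.28874/60 = 110.5881457
  W → negative
Point 3:
  φ: degrees = first 2 digits = 25, minutes = 41.3303; 25 + 41.3303/60 = 25.6888383
  S ⇒ negate
  Lon: degrees = first 3 digits = 20, minutes = 20.8895; 20 + 20.8895/60 = 20.3481583
  hemisphere W, so the sign is −

1. -57.847792, 173.404395
2. -4.931803, -110.588146
3. -25.688838, -20.348158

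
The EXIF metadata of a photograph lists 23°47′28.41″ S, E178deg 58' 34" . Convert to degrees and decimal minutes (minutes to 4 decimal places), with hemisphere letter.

23° 47.4735′ S, 178° 58.5667′ E

Latitude: seconds/60 = 0.47350; minutes = 47 + 0.47350 = 47.473500
Lon: seconds/60 = 0.56667; minutes = 58 + 0.56667 = 58.566667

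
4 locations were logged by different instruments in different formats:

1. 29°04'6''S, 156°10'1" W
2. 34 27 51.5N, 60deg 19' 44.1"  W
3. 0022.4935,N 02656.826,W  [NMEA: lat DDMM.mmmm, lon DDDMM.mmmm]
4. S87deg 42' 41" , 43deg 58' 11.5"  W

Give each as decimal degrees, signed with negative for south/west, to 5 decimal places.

1. -29.06833, -156.16694
2. 34.46431, -60.32892
3. 0.37489, -26.94710
4. -87.71139, -43.96986

Point 1:
  Latitude: 4′ + 6″ = 4.10000′; 29 + 4.10000/60 = 29.068333
  S → negative
  Longitude: 156° + 10/60 + 1/3600 = 156 + 0.166667 + 0.000278 = 156.166944
  W ⇒ negate
Point 2:
  Latitude: 34° + 27/60 + 51.5/3600 = 34 + 0.450000 + 0.014306 = 34.464306
  N ⇒ keep positive
  Lon: 19′ + 44.1″ = 19.73500′; 60 + 19.73500/60 = 60.328917
  W → negative
Point 3:
  Latitude: degrees = first 2 digits = 0, minutes = 22.4935; 0 + 22.4935/60 = 0.374892
  N → positive
  Longitude: split at 3 digits → 026° and 56.826′; 26 + 56.826/60 = 26.947100
  W → negative
Point 4:
  Lat: 42′ + 41″ = 42.68333′; 87 + 42.68333/60 = 87.711389
  S ⇒ negate
  Lon: 58′ + 11.5″ = 58.19167′; 43 + 58.19167/60 = 43.969861
  hemisphere W, so the sign is −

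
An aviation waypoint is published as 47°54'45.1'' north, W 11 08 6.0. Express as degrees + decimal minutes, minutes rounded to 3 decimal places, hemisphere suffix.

φ: 54 + 45.1/60 = 54.75167′
Lon: seconds/60 = 0.10000; minutes = 8 + 0.10000 = 8.10000

47° 54.752′ N, 11° 8.100′ W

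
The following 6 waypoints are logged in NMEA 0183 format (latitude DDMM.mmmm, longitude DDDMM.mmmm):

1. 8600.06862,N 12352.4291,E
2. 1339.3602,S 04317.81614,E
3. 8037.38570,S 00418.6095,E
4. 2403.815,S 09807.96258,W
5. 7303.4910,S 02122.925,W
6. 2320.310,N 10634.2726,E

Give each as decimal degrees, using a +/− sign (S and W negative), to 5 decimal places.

1. 86.00114, 123.87382
2. -13.65600, 43.29694
3. -80.62310, 4.31016
4. -24.06358, -98.13271
5. -73.05818, -21.38208
6. 23.33850, 106.57121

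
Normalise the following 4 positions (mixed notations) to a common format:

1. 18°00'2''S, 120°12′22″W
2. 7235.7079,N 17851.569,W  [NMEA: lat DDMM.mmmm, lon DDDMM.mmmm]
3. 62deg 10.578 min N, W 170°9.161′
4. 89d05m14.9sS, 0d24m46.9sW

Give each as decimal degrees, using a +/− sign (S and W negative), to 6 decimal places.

Point 1:
  φ: 0′ + 2″ = 0.03333′; 18 + 0.03333/60 = 18.0005556
  S ⇒ negate
  λ: 12′ + 22″ = 12.36667′; 120 + 12.36667/60 = 120.2061111
  hemisphere W, so the sign is −
Point 2:
  φ: split at 2 digits → 72° and 35.7079′; 72 + 35.7079/60 = 72.5951317
  N → positive
  Lon: split at 3 digits → 178° and 51.569′; 178 + 51.569/60 = 178.8594833
  W → negative
Point 3:
  φ: 10.578′ = 0.176300°; total 62.1763000
  N → positive
  Longitude: 170 + 9.161/60 = 170.1526833
  hemisphere W, so the sign is −
Point 4:
  Lat: 89 + 5/60 + 14.9/3600 = 89.0874722
  S ⇒ negate
  Lon: 0 + 24/60 + 46.9/3600 = 0.4130278
  W → negative

1. -18.000556, -120.206111
2. 72.595132, -178.859483
3. 62.176300, -170.152683
4. -89.087472, -0.413028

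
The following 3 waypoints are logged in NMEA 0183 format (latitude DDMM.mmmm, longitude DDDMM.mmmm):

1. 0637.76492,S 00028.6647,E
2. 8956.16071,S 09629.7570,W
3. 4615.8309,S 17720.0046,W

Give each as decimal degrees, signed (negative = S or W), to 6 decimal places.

Point 1:
  Latitude: split at 2 digits → 06° and 37.76492′; 6 + 37.76492/60 = 6.6294153
  hemisphere S, so the sign is −
  Longitude: degrees = first 3 digits = 0, minutes = 28.6647; 0 + 28.6647/60 = 0.4777450
  E ⇒ keep positive
Point 2:
  Lat: degrees = first 2 digits = 89, minutes = 56.16071; 89 + 56.16071/60 = 89.9360118
  S → negative
  Lon: split at 3 digits → 096° and 29.757′; 96 + 29.757/60 = 96.4959500
  hemisphere W, so the sign is −
Point 3:
  Latitude: degrees = first 2 digits = 46, minutes = 15.8309; 46 + 15.8309/60 = 46.2638483
  S ⇒ negate
  Longitude: degrees = first 3 digits = 177, minutes = 20.0046; 177 + 20.0046/60 = 177.3334100
  hemisphere W, so the sign is −

1. -6.629415, 0.477745
2. -89.936012, -96.495950
3. -46.263848, -177.333410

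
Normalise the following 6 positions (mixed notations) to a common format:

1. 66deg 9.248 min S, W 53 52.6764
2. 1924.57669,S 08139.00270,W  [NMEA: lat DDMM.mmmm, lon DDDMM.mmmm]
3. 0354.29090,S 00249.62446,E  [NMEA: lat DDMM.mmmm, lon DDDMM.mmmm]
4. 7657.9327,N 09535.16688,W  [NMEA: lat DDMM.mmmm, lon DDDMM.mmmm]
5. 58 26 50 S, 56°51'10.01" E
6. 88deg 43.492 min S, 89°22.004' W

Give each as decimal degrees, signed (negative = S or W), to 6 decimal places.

Point 1:
  Lat: 66 + 9.248/60 = 66.1541333
  S ⇒ negate
  Longitude: 52.6764′ = 0.877940°; total 53.8779400
  W ⇒ negate
Point 2:
  Lat: degrees = first 2 digits = 19, minutes = 24.57669; 19 + 24.57669/60 = 19.4096115
  hemisphere S, so the sign is −
  Longitude: degrees = first 3 digits = 81, minutes = 39.0027; 81 + 39.0027/60 = 81.6500450
  W → negative
Point 3:
  Latitude: degrees = first 2 digits = 3, minutes = 54.2909; 3 + 54.2909/60 = 3.9048483
  hemisphere S, so the sign is −
  Longitude: split at 3 digits → 002° and 49.62446′; 2 + 49.62446/60 = 2.8270743
  E ⇒ keep positive
Point 4:
  Latitude: split at 2 digits → 76° and 57.9327′; 76 + 57.9327/60 = 76.9655450
  N → positive
  λ: degrees = first 3 digits = 95, minutes = 35.16688; 95 + 35.16688/60 = 95.5861147
  W → negative
Point 5:
  φ: 58° + 26/60 + 50/3600 = 58 + 0.433333 + 0.013889 = 58.4472222
  hemisphere S, so the sign is −
  λ: 51′ + 10.01″ = 51.16683′; 56 + 51.16683/60 = 56.8527806
  E ⇒ keep positive
Point 6:
  Lat: 43.492′ = 0.724867°; total 88.7248667
  S ⇒ negate
  λ: 89 + 22.004/60 = 89.3667333
  W ⇒ negate

1. -66.154133, -53.877940
2. -19.409612, -81.650045
3. -3.904848, 2.827074
4. 76.965545, -95.586115
5. -58.447222, 56.852781
6. -88.724867, -89.366733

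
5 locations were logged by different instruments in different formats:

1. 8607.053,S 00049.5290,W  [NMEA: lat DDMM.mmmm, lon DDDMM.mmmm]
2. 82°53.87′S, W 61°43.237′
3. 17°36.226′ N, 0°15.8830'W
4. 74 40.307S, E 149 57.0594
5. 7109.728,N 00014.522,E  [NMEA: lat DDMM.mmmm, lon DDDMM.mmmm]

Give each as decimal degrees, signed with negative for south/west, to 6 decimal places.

1. -86.117550, -0.825483
2. -82.897833, -61.720617
3. 17.603767, -0.264717
4. -74.671783, 149.950990
5. 71.162133, 0.242033

Point 1:
  φ: split at 2 digits → 86° and 7.053′; 86 + 7.053/60 = 86.1175500
  S → negative
  Longitude: split at 3 digits → 000° and 49.529′; 0 + 49.529/60 = 0.8254833
  W → negative
Point 2:
  Lat: 53.87′ = 0.897833°; total 82.8978333
  hemisphere S, so the sign is −
  Longitude: 43.237′ = 0.720617°; total 61.7206167
  W ⇒ negate
Point 3:
  Lat: 17 + 36.226/60 = 17.6037667
  N ⇒ keep positive
  Longitude: 15.883′ = 0.264717°; total 0.2647167
  hemisphere W, so the sign is −
Point 4:
  Latitude: 40.307′ = 0.671783°; total 74.6717833
  hemisphere S, so the sign is −
  λ: 57.0594′ = 0.950990°; total 149.9509900
  E → positive
Point 5:
  φ: degrees = first 2 digits = 71, minutes = 9.728; 71 + 9.728/60 = 71.1621333
  N → positive
  Lon: split at 3 digits → 000° and 14.522′; 0 + 14.522/60 = 0.2420333
  E → positive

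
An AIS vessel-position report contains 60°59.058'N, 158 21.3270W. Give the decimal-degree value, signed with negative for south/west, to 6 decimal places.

60.984300, -158.355450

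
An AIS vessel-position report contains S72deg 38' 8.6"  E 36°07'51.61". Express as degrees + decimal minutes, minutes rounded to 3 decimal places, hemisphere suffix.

72° 38.143′ S, 36° 7.860′ E

Lat: seconds/60 = 0.14333; minutes = 38 + 0.14333 = 38.14333
λ: 7 + 51.61/60 = 7.86017′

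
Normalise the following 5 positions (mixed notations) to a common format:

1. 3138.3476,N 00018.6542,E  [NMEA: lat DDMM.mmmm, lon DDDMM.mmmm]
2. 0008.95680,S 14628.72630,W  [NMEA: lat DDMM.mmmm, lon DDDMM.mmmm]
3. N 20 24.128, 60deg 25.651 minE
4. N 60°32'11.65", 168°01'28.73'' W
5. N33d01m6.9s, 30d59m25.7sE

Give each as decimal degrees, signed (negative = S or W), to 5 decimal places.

Point 1:
  Lat: degrees = first 2 digits = 31, minutes = 38.3476; 31 + 38.3476/60 = 31.639127
  N ⇒ keep positive
  λ: split at 3 digits → 000° and 18.6542′; 0 + 18.6542/60 = 0.310903
  E → positive
Point 2:
  Lat: degrees = first 2 digits = 0, minutes = 8.9568; 0 + 8.9568/60 = 0.149280
  S ⇒ negate
  λ: split at 3 digits → 146° and 28.7263′; 146 + 28.7263/60 = 146.478772
  W ⇒ negate
Point 3:
  Lat: 24.128′ = 0.402133°; total 20.402133
  N → positive
  Lon: 60 + 25.651/60 = 60.427517
  E → positive
Point 4:
  Latitude: 60 + 32/60 + 11.65/3600 = 60.536569
  N → positive
  Lon: 168° + 1/60 + 28.73/3600 = 168 + 0.016667 + 0.007981 = 168.024647
  W ⇒ negate
Point 5:
  φ: 33° + 1/60 + 6.9/3600 = 33 + 0.016667 + 0.001917 = 33.018583
  N → positive
  Longitude: 59′ + 25.7″ = 59.42833′; 30 + 59.42833/60 = 30.990472
  E → positive

1. 31.63913, 0.31090
2. -0.14928, -146.47877
3. 20.40213, 60.42752
4. 60.53657, -168.02465
5. 33.01858, 30.99047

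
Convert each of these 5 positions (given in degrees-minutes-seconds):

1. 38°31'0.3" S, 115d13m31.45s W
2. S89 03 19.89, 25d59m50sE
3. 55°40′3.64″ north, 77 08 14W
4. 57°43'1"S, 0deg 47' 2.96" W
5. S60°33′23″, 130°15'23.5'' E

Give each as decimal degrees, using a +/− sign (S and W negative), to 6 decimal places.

Point 1:
  Lat: 38 + 31/60 + 0.3/3600 = 38.5167500
  S → negative
  Lon: 115 + 13/60 + 31.45/3600 = 115.2254028
  W ⇒ negate
Point 2:
  Lat: 3′ + 19.89″ = 3.33150′; 89 + 3.33150/60 = 89.0555250
  S ⇒ negate
  Lon: 25 + 59/60 + 50/3600 = 25.9972222
  E → positive
Point 3:
  φ: 55° + 40/60 + 3.64/3600 = 55 + 0.666667 + 0.001011 = 55.6676778
  N ⇒ keep positive
  Lon: 77 + 8/60 + 14/3600 = 77.1372222
  W → negative
Point 4:
  Latitude: 57 + 43/60 + 1/3600 = 57.7169444
  S → negative
  Longitude: 0° + 47/60 + 2.96/3600 = 0 + 0.783333 + 0.000822 = 0.7841556
  W → negative
Point 5:
  Latitude: 33′ + 23″ = 33.38333′; 60 + 33.38333/60 = 60.5563889
  hemisphere S, so the sign is −
  Lon: 15′ + 23.5″ = 15.39167′; 130 + 15.39167/60 = 130.2565278
  E → positive

1. -38.516750, -115.225403
2. -89.055525, 25.997222
3. 55.667678, -77.137222
4. -57.716944, -0.784156
5. -60.556389, 130.256528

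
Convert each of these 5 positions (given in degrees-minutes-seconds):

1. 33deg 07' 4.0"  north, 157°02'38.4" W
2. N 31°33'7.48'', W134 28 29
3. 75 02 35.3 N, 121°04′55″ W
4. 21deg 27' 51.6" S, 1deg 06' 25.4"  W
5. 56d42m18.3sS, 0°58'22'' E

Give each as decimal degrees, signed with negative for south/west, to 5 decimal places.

1. 33.11778, -157.04400
2. 31.55208, -134.47472
3. 75.04314, -121.08194
4. -21.46433, -1.10706
5. -56.70508, 0.97278

Point 1:
  Latitude: 33 + 7/60 + 4/3600 = 33.117778
  N → positive
  λ: 157° + 2/60 + 38.4/3600 = 157 + 0.033333 + 0.010667 = 157.044000
  W ⇒ negate
Point 2:
  φ: 33′ + 7.48″ = 33.12467′; 31 + 33.12467/60 = 31.552078
  N ⇒ keep positive
  Lon: 28′ + 29″ = 28.48333′; 134 + 28.48333/60 = 134.474722
  W ⇒ negate
Point 3:
  Latitude: 75° + 2/60 + 35.3/3600 = 75 + 0.033333 + 0.009806 = 75.043139
  N → positive
  Longitude: 4′ + 55″ = 4.91667′; 121 + 4.91667/60 = 121.081944
  W → negative
Point 4:
  Latitude: 21° + 27/60 + 51.6/3600 = 21 + 0.450000 + 0.014333 = 21.464333
  S ⇒ negate
  Longitude: 1° + 6/60 + 25.4/3600 = 1 + 0.100000 + 0.007056 = 1.107056
  W → negative
Point 5:
  Latitude: 42′ + 18.3″ = 42.30500′; 56 + 42.30500/60 = 56.705083
  S ⇒ negate
  λ: 58′ + 22″ = 58.36667′; 0 + 58.36667/60 = 0.972778
  E → positive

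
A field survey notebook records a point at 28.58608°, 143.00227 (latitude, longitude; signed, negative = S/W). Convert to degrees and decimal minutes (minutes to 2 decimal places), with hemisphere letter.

φ: 28° + 0.586080 × 60 = 28° 35.1648′
Longitude: fractional part 0.002270 → 0.1362 minutes

28° 35.16′ N, 143° 0.14′ E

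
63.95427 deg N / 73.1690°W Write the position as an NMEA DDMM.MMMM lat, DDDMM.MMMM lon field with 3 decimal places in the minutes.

Latitude: minutes = (63.954270 − 63) × 60 = 57.25620
Longitude: 73° + 0.169000 × 60 = 73° 10.14000′

6357.256,N / 07310.140,W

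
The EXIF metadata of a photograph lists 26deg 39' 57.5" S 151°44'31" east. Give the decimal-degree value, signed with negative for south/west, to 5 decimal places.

-26.66597, 151.74194

Latitude: 39′ + 57.5″ = 39.95833′; 26 + 39.95833/60 = 26.665972
hemisphere S, so the sign is −
Longitude: 151 + 44/60 + 31/3600 = 151.741944
E → positive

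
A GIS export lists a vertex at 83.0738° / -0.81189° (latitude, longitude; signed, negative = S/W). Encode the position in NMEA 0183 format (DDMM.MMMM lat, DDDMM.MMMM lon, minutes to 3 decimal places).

Latitude: 83° + 0.073800 × 60 = 83° 4.42800′
Longitude is negative → W; |value| = 0.811890
Longitude: minutes = (0.811890 − 0) × 60 = 48.71340

8304.428,N / 00048.713,W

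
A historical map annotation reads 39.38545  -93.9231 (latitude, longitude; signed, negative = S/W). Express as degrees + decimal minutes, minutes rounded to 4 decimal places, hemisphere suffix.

39° 23.1270′ N, 93° 55.3860′ W

Latitude: fractional part 0.385450 → 23.127000 minutes
Longitude is negative → W; |value| = 93.923100
λ: minutes = (93.923100 − 93) × 60 = 55.386000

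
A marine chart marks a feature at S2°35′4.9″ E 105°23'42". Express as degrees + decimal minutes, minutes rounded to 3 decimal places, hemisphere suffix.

2° 35.082′ S, 105° 23.700′ E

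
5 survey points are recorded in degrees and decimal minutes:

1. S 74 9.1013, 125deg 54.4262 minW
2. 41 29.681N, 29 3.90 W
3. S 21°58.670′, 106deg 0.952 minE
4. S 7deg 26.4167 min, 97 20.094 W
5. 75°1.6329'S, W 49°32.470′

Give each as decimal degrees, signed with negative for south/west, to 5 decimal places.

Point 1:
  Lat: 9.1013′ = 0.151688°; total 74.151688
  hemisphere S, so the sign is −
  Longitude: 54.4262′ = 0.907103°; total 125.907103
  W → negative
Point 2:
  Lat: 29.681′ = 0.494683°; total 41.494683
  N → positive
  Longitude: 29 + 3.9/60 = 29.065000
  W → negative
Point 3:
  Latitude: 21 + 58.67/60 = 21.977833
  S → negative
  Lon: 106 + 0.952/60 = 106.015867
  E ⇒ keep positive
Point 4:
  Lat: 7 + 26.4167/60 = 7.440278
  S ⇒ negate
  λ: 20.094′ = 0.334900°; total 97.334900
  W ⇒ negate
Point 5:
  φ: 75 + 1.6329/60 = 75.027215
  hemisphere S, so the sign is −
  Longitude: 49 + 32.47/60 = 49.541167
  W ⇒ negate

1. -74.15169, -125.90710
2. 41.49468, -29.06500
3. -21.97783, 106.01587
4. -7.44028, -97.33490
5. -75.02722, -49.54117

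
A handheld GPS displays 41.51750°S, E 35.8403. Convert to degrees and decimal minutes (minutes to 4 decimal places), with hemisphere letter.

41° 31.0500′ S, 35° 50.4180′ E

φ: fractional part 0.517500 → 31.050000 minutes
λ: fractional part 0.840300 → 50.418000 minutes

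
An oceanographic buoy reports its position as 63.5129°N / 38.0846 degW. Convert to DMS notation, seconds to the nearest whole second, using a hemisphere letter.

φ: whole degrees 63; 30.77400′ → 30′ and 46.44″
λ: 0.084600 × 60 = 5.07600′ → 5′, remainder × 60 = 4.56″

63°30′46″ N, 38°05′5″ W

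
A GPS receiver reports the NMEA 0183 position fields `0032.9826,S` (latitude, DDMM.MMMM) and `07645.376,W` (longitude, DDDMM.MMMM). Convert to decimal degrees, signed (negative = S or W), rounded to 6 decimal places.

-0.549710, -76.756267

φ: degrees = first 2 digits = 0, minutes = 32.9826; 0 + 32.9826/60 = 0.5497100
S → negative
λ: degrees = first 3 digits = 76, minutes = 45.376; 76 + 45.376/60 = 76.7562667
hemisphere W, so the sign is −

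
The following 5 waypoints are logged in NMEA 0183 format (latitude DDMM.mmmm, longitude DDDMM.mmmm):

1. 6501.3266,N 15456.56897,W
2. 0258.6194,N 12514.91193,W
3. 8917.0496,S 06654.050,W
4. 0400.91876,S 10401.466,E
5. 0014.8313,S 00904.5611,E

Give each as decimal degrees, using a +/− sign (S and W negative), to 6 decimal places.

1. 65.022110, -154.942816
2. 2.976990, -125.248532
3. -89.284160, -66.900833
4. -4.015313, 104.024433
5. -0.247188, 9.076018

Point 1:
  φ: split at 2 digits → 65° and 1.3266′; 65 + 1.3266/60 = 65.0221100
  N → positive
  Lon: degrees = first 3 digits = 154, minutes = 56.56897; 154 + 56.56897/60 = 154.9428162
  W ⇒ negate
Point 2:
  Lat: degrees = first 2 digits = 2, minutes = 58.6194; 2 + 58.6194/60 = 2.9769900
  N → positive
  Longitude: degrees = first 3 digits = 125, minutes = 14.91193; 125 + 14.91193/60 = 125.2485322
  hemisphere W, so the sign is −
Point 3:
  Lat: split at 2 digits → 89° and 17.0496′; 89 + 17.0496/60 = 89.2841600
  S → negative
  Lon: split at 3 digits → 066° and 54.05′; 66 + 54.05/60 = 66.9008333
  W → negative
Point 4:
  Lat: degrees = first 2 digits = 4, minutes = 0.91876; 4 + 0.91876/60 = 4.0153127
  hemisphere S, so the sign is −
  λ: degrees = first 3 digits = 104, minutes = 1.466; 104 + 1.466/60 = 104.0244333
  E ⇒ keep positive
Point 5:
  φ: degrees = first 2 digits = 0, minutes = 14.8313; 0 + 14.8313/60 = 0.2471883
  hemisphere S, so the sign is −
  Lon: degrees = first 3 digits = 9, minutes = 4.5611; 9 + 4.5611/60 = 9.0760183
  E → positive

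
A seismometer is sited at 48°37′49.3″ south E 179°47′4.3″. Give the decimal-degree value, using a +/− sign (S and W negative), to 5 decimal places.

φ: 48 + 37/60 + 49.3/3600 = 48.630361
S → negative
λ: 179 + 47/60 + 4.3/3600 = 179.784528
E → positive

-48.63036, 179.78453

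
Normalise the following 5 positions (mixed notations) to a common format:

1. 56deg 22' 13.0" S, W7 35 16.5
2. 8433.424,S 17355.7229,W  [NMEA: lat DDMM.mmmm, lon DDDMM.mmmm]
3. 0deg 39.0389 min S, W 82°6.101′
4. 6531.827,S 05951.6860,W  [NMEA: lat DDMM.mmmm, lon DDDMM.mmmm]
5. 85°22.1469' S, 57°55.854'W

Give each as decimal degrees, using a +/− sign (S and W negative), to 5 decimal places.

1. -56.37028, -7.58792
2. -84.55707, -173.92872
3. -0.65065, -82.10168
4. -65.53045, -59.86143
5. -85.36912, -57.93090

Point 1:
  φ: 56° + 22/60 + 13/3600 = 56 + 0.366667 + 0.003611 = 56.370278
  S ⇒ negate
  Longitude: 7° + 35/60 + 16.5/3600 = 7 + 0.583333 + 0.004583 = 7.587917
  W → negative
Point 2:
  φ: degrees = first 2 digits = 84, minutes = 33.424; 84 + 33.424/60 = 84.557067
  S ⇒ negate
  λ: degrees = first 3 digits = 173, minutes = 55.7229; 173 + 55.7229/60 = 173.928715
  hemisphere W, so the sign is −
Point 3:
  φ: 0 + 39.0389/60 = 0.650648
  S → negative
  λ: 82 + 6.101/60 = 82.101683
  W → negative
Point 4:
  Lat: split at 2 digits → 65° and 31.827′; 65 + 31.827/60 = 65.530450
  hemisphere S, so the sign is −
  Lon: split at 3 digits → 059° and 51.686′; 59 + 51.686/60 = 59.861433
  W ⇒ negate
Point 5:
  Lat: 22.1469′ = 0.369115°; total 85.369115
  S ⇒ negate
  Longitude: 57 + 55.854/60 = 57.930900
  W ⇒ negate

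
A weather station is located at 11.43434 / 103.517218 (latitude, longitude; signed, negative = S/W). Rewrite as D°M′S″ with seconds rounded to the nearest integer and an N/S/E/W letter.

Lat: 0.434340 × 60 = 26.06040′ → 26′, remainder × 60 = 3.62″
Longitude: 0.517218 × 60 = 31.03308′ → 31′, remainder × 60 = 1.98″

11°26′4″ N, 103°31′2″ E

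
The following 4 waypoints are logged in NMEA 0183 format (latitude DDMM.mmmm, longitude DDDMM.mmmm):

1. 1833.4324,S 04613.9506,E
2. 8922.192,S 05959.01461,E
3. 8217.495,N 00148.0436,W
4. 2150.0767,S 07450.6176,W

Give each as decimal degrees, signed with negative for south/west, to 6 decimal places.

1. -18.557207, 46.232510
2. -89.369867, 59.983577
3. 82.291583, -1.800727
4. -21.834612, -74.843627

Point 1:
  Latitude: split at 2 digits → 18° and 33.4324′; 18 + 33.4324/60 = 18.5572067
  S → negative
  λ: split at 3 digits → 046° and 13.9506′; 46 + 13.9506/60 = 46.2325100
  E → positive
Point 2:
  Latitude: split at 2 digits → 89° and 22.192′; 89 + 22.192/60 = 89.3698667
  S ⇒ negate
  Lon: degrees = first 3 digits = 59, minutes = 59.01461; 59 + 59.01461/60 = 59.9835768
  E ⇒ keep positive
Point 3:
  Lat: degrees = first 2 digits = 82, minutes = 17.495; 82 + 17.495/60 = 82.2915833
  N → positive
  λ: degrees = first 3 digits = 1, minutes = 48.0436; 1 + 48.0436/60 = 1.8007267
  hemisphere W, so the sign is −
Point 4:
  Latitude: degrees = first 2 digits = 21, minutes = 50.0767; 21 + 50.0767/60 = 21.8346117
  S → negative
  λ: split at 3 digits → 074° and 50.6176′; 74 + 50.6176/60 = 74.8436267
  hemisphere W, so the sign is −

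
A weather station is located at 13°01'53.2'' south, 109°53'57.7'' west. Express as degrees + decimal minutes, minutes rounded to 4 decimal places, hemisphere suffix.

13° 1.8867′ S, 109° 53.9617′ W

φ: 1 + 53.2/60 = 1.886667′
Longitude: 53 + 57.7/60 = 53.961667′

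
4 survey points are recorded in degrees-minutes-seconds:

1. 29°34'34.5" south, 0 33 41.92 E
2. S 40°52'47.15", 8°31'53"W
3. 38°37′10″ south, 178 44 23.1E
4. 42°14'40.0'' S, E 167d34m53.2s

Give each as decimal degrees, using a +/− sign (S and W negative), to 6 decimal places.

1. -29.576250, 0.561644
2. -40.879764, -8.531389
3. -38.619444, 178.739750
4. -42.244444, 167.581444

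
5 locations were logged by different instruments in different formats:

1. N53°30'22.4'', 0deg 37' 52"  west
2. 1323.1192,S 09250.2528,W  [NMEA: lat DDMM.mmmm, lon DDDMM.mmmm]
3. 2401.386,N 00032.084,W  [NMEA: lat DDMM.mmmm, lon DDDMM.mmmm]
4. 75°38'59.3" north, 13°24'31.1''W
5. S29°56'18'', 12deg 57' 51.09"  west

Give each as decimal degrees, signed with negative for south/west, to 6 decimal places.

Point 1:
  Latitude: 53° + 30/60 + 22.4/3600 = 53 + 0.500000 + 0.006222 = 53.5062222
  N → positive
  λ: 0 + 37/60 + 52/3600 = 0.6311111
  hemisphere W, so the sign is −
Point 2:
  φ: degrees = first 2 digits = 13, minutes = 23.1192; 13 + 23.1192/60 = 13.3853200
  S → negative
  λ: degrees = first 3 digits = 92, minutes = 50.2528; 92 + 50.2528/60 = 92.8375467
  hemisphere W, so the sign is −
Point 3:
  Lat: split at 2 digits → 24° and 1.386′; 24 + 1.386/60 = 24.0231000
  N ⇒ keep positive
  Longitude: degrees = first 3 digits = 0, minutes = 32.084; 0 + 32.084/60 = 0.5347333
  hemisphere W, so the sign is −
Point 4:
  Lat: 75 + 38/60 + 59.3/3600 = 75.6498056
  N ⇒ keep positive
  Lon: 13° + 24/60 + 31.1/3600 = 13 + 0.400000 + 0.008639 = 13.4086389
  hemisphere W, so the sign is −
Point 5:
  φ: 29° + 56/60 + 18/3600 = 29 + 0.933333 + 0.005000 = 29.9383333
  S ⇒ negate
  Lon: 12° + 57/60 + 51.09/3600 = 12 + 0.950000 + 0.014192 = 12.9641917
  W → negative

1. 53.506222, -0.631111
2. -13.385320, -92.837547
3. 24.023100, -0.534733
4. 75.649806, -13.408639
5. -29.938333, -12.964192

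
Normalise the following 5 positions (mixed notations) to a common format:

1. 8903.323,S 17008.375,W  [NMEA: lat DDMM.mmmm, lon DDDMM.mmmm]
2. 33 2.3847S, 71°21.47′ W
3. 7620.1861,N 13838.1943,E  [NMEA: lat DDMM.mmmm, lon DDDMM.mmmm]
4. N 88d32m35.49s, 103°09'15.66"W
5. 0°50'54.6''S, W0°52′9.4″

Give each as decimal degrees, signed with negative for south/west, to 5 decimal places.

1. -89.05538, -170.13958
2. -33.03975, -71.35783
3. 76.33644, 138.63657
4. 88.54319, -103.15435
5. -0.84850, -0.86928

Point 1:
  φ: degrees = first 2 digits = 89, minutes = 3.323; 89 + 3.323/60 = 89.055383
  S ⇒ negate
  Longitude: split at 3 digits → 170° and 8.375′; 170 + 8.375/60 = 170.139583
  W → negative
Point 2:
  φ: 33 + 2.3847/60 = 33.039745
  S → negative
  Lon: 71 + 21.47/60 = 71.357833
  W ⇒ negate
Point 3:
  Latitude: degrees = first 2 digits = 76, minutes = 20.1861; 76 + 20.1861/60 = 76.336435
  N ⇒ keep positive
  Lon: split at 3 digits → 138° and 38.1943′; 138 + 38.1943/60 = 138.636572
  E → positive
Point 4:
  Latitude: 88° + 32/60 + 35.49/3600 = 88 + 0.533333 + 0.009858 = 88.543192
  N → positive
  Longitude: 103° + 9/60 + 15.66/3600 = 103 + 0.150000 + 0.004350 = 103.154350
  W → negative
Point 5:
  Latitude: 0° + 50/60 + 54.6/3600 = 0 + 0.833333 + 0.015167 = 0.848500
  S → negative
  λ: 0 + 52/60 + 9.4/3600 = 0.869278
  W → negative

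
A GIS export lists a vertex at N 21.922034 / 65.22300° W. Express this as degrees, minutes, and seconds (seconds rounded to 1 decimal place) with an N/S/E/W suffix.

21°55′19.3″ N, 65°13′22.8″ W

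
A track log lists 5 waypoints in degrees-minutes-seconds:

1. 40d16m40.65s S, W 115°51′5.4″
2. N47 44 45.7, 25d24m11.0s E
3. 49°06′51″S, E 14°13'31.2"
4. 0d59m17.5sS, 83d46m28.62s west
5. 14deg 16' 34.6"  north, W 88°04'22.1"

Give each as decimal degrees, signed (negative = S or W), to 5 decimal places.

Point 1:
  φ: 40° + 16/60 + 40.65/3600 = 40 + 0.266667 + 0.011292 = 40.277958
  S ⇒ negate
  Longitude: 115° + 51/60 + 5.4/3600 = 115 + 0.850000 + 0.001500 = 115.851500
  hemisphere W, so the sign is −
Point 2:
  Latitude: 44′ + 45.7″ = 44.76167′; 47 + 44.76167/60 = 47.746028
  N ⇒ keep positive
  Lon: 25 + 24/60 + 11/3600 = 25.403056
  E ⇒ keep positive
Point 3:
  φ: 6′ + 51″ = 6.85000′; 49 + 6.85000/60 = 49.114167
  hemisphere S, so the sign is −
  Longitude: 13′ + 31.2″ = 13.52000′; 14 + 13.52000/60 = 14.225333
  E ⇒ keep positive
Point 4:
  Latitude: 59′ + 17.5″ = 59.29167′; 0 + 59.29167/60 = 0.988194
  S ⇒ negate
  Lon: 46′ + 28.62″ = 46.47700′; 83 + 46.47700/60 = 83.774617
  hemisphere W, so the sign is −
Point 5:
  φ: 16′ + 34.6″ = 16.57667′; 14 + 16.57667/60 = 14.276278
  N → positive
  λ: 4′ + 22.1″ = 4.36833′; 88 + 4.36833/60 = 88.072806
  hemisphere W, so the sign is −

1. -40.27796, -115.85150
2. 47.74603, 25.40306
3. -49.11417, 14.22533
4. -0.98819, -83.77462
5. 14.27628, -88.07281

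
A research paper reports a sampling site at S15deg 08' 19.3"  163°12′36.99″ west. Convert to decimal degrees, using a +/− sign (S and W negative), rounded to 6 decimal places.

φ: 15° + 8/60 + 19.3/3600 = 15 + 0.133333 + 0.005361 = 15.1386944
hemisphere S, so the sign is −
Longitude: 163 + 12/60 + 36.99/3600 = 163.2102750
hemisphere W, so the sign is −

-15.138694, -163.210275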